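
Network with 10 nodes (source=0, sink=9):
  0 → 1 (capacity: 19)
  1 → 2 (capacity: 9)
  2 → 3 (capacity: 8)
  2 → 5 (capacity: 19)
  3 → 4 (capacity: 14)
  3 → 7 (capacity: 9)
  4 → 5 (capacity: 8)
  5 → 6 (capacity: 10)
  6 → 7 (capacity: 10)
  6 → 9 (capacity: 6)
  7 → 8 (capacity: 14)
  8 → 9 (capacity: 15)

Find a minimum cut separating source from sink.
Min cut value = 9, edges: (1,2)

Min cut value: 9
Partition: S = [0, 1], T = [2, 3, 4, 5, 6, 7, 8, 9]
Cut edges: (1,2)

By max-flow min-cut theorem, max flow = min cut = 9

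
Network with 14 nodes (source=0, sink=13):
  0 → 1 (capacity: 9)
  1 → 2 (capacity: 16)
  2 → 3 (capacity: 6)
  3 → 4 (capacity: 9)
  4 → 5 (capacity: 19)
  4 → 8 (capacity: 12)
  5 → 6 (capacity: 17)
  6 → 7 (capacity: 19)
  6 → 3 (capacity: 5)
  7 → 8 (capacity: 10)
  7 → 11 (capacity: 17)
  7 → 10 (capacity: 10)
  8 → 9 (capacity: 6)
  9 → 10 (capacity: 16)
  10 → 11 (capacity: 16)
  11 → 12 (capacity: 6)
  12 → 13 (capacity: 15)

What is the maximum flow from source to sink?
Maximum flow = 6

Max flow: 6

Flow assignment:
  0 → 1: 6/9
  1 → 2: 6/16
  2 → 3: 6/6
  3 → 4: 6/9
  4 → 5: 6/19
  5 → 6: 6/17
  6 → 7: 6/19
  7 → 11: 6/17
  11 → 12: 6/6
  12 → 13: 6/15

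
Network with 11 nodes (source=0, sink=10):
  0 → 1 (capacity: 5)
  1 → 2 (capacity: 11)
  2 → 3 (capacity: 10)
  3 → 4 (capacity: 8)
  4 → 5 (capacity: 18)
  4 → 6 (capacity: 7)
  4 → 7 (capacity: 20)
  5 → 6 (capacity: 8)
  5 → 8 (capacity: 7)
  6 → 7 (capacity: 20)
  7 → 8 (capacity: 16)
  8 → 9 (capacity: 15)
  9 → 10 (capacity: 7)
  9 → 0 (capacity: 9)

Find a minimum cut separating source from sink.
Min cut value = 5, edges: (0,1)

Min cut value: 5
Partition: S = [0], T = [1, 2, 3, 4, 5, 6, 7, 8, 9, 10]
Cut edges: (0,1)

By max-flow min-cut theorem, max flow = min cut = 5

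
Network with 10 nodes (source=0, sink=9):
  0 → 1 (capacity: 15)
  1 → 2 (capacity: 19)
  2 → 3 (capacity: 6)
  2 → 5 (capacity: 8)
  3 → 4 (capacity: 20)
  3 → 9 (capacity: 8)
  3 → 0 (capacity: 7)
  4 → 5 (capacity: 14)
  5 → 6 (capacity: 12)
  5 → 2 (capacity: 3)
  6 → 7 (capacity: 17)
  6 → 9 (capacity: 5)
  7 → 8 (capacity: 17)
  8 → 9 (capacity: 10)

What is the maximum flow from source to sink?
Maximum flow = 14

Max flow: 14

Flow assignment:
  0 → 1: 14/15
  1 → 2: 14/19
  2 → 3: 6/6
  2 → 5: 8/8
  3 → 9: 6/8
  5 → 6: 8/12
  6 → 7: 3/17
  6 → 9: 5/5
  7 → 8: 3/17
  8 → 9: 3/10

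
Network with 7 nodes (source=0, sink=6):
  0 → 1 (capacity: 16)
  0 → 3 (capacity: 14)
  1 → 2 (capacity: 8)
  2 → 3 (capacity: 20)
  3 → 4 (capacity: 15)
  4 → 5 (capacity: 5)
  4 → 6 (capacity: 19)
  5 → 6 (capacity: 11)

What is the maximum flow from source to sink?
Maximum flow = 15

Max flow: 15

Flow assignment:
  0 → 1: 8/16
  0 → 3: 7/14
  1 → 2: 8/8
  2 → 3: 8/20
  3 → 4: 15/15
  4 → 6: 15/19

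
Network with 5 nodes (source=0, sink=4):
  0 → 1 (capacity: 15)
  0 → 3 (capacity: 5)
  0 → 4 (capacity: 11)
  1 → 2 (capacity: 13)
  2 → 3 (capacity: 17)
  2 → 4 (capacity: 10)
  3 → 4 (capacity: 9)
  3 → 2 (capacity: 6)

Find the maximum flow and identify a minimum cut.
Max flow = 29, Min cut edges: (0,3), (0,4), (1,2)

Maximum flow: 29
Minimum cut: (0,3), (0,4), (1,2)
Partition: S = [0, 1], T = [2, 3, 4]

Max-flow min-cut theorem verified: both equal 29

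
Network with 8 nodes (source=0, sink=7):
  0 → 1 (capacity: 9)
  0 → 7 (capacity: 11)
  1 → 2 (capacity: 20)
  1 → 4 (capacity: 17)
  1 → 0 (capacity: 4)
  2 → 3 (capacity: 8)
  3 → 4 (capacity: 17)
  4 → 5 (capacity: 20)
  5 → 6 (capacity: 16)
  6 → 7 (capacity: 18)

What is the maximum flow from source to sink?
Maximum flow = 20

Max flow: 20

Flow assignment:
  0 → 1: 9/9
  0 → 7: 11/11
  1 → 4: 9/17
  4 → 5: 9/20
  5 → 6: 9/16
  6 → 7: 9/18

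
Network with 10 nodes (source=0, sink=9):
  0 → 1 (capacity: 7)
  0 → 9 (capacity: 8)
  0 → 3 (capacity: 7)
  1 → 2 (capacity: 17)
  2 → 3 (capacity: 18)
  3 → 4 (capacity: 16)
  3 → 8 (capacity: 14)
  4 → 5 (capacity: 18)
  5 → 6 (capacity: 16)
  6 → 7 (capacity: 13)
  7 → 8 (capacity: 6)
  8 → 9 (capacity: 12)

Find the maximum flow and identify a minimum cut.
Max flow = 20, Min cut edges: (0,9), (8,9)

Maximum flow: 20
Minimum cut: (0,9), (8,9)
Partition: S = [0, 1, 2, 3, 4, 5, 6, 7, 8], T = [9]

Max-flow min-cut theorem verified: both equal 20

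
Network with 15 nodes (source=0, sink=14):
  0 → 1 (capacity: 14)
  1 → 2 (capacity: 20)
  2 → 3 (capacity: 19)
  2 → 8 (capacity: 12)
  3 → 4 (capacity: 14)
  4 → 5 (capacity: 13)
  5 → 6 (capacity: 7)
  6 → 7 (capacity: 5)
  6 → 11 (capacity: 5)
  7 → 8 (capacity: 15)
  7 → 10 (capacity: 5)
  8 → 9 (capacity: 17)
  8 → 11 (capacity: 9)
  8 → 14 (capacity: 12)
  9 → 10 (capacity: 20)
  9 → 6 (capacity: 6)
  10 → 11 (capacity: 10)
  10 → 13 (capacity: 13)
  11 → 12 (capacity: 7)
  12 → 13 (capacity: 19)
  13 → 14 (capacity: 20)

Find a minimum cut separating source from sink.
Min cut value = 14, edges: (0,1)

Min cut value: 14
Partition: S = [0], T = [1, 2, 3, 4, 5, 6, 7, 8, 9, 10, 11, 12, 13, 14]
Cut edges: (0,1)

By max-flow min-cut theorem, max flow = min cut = 14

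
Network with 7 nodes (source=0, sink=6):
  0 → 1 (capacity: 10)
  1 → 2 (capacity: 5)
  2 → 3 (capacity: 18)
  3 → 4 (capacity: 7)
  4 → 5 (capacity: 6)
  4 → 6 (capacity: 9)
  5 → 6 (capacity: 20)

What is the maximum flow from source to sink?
Maximum flow = 5

Max flow: 5

Flow assignment:
  0 → 1: 5/10
  1 → 2: 5/5
  2 → 3: 5/18
  3 → 4: 5/7
  4 → 6: 5/9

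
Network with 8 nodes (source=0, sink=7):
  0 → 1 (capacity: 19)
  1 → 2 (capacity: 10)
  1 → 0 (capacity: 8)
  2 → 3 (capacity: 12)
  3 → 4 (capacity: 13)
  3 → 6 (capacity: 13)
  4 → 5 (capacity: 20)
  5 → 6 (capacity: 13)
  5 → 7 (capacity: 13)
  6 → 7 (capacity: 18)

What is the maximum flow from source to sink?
Maximum flow = 10

Max flow: 10

Flow assignment:
  0 → 1: 10/19
  1 → 2: 10/10
  2 → 3: 10/12
  3 → 6: 10/13
  6 → 7: 10/18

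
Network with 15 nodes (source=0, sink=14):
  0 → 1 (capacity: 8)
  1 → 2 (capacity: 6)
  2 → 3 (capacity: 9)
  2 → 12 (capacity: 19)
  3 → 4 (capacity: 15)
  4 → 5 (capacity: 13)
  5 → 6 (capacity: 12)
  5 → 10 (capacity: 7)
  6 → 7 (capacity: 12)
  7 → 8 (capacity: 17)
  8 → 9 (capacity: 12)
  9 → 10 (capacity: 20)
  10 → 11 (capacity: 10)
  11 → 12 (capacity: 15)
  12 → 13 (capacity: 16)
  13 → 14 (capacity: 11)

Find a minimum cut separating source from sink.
Min cut value = 6, edges: (1,2)

Min cut value: 6
Partition: S = [0, 1], T = [2, 3, 4, 5, 6, 7, 8, 9, 10, 11, 12, 13, 14]
Cut edges: (1,2)

By max-flow min-cut theorem, max flow = min cut = 6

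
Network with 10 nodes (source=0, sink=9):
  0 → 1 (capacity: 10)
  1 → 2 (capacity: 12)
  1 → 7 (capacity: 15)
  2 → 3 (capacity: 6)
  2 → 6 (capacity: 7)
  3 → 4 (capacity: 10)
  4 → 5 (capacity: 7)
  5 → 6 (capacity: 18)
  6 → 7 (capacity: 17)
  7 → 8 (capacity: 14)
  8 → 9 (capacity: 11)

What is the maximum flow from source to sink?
Maximum flow = 10

Max flow: 10

Flow assignment:
  0 → 1: 10/10
  1 → 7: 10/15
  7 → 8: 10/14
  8 → 9: 10/11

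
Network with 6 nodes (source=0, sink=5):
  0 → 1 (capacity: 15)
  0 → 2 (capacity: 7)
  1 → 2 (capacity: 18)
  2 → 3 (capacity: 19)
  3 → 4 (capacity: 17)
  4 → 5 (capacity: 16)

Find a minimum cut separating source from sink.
Min cut value = 16, edges: (4,5)

Min cut value: 16
Partition: S = [0, 1, 2, 3, 4], T = [5]
Cut edges: (4,5)

By max-flow min-cut theorem, max flow = min cut = 16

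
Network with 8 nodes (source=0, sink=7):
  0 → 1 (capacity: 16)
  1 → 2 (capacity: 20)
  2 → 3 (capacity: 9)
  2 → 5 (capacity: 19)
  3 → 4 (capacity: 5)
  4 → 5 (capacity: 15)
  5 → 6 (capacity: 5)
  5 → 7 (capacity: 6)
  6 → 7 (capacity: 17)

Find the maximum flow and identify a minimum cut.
Max flow = 11, Min cut edges: (5,6), (5,7)

Maximum flow: 11
Minimum cut: (5,6), (5,7)
Partition: S = [0, 1, 2, 3, 4, 5], T = [6, 7]

Max-flow min-cut theorem verified: both equal 11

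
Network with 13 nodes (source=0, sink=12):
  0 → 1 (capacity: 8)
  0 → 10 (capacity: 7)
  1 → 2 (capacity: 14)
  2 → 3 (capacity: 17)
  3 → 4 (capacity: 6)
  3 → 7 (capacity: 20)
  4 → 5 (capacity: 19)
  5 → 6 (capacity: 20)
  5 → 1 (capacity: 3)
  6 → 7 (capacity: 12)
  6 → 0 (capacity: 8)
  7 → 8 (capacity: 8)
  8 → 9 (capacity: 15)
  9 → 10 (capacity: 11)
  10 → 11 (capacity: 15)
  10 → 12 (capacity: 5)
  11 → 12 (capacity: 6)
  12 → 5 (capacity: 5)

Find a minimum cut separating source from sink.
Min cut value = 11, edges: (10,12), (11,12)

Min cut value: 11
Partition: S = [0, 1, 2, 3, 4, 5, 6, 7, 8, 9, 10, 11], T = [12]
Cut edges: (10,12), (11,12)

By max-flow min-cut theorem, max flow = min cut = 11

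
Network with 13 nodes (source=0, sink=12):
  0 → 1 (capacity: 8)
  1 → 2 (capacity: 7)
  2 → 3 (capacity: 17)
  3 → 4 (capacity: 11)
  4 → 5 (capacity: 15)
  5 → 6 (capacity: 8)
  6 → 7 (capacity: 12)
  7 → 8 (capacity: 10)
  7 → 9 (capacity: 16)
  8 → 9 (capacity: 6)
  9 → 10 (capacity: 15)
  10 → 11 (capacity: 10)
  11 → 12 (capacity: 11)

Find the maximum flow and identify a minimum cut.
Max flow = 7, Min cut edges: (1,2)

Maximum flow: 7
Minimum cut: (1,2)
Partition: S = [0, 1], T = [2, 3, 4, 5, 6, 7, 8, 9, 10, 11, 12]

Max-flow min-cut theorem verified: both equal 7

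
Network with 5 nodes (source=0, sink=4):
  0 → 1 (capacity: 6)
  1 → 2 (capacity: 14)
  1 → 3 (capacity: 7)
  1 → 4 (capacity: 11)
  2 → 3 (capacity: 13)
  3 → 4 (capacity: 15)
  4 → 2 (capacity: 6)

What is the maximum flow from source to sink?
Maximum flow = 6

Max flow: 6

Flow assignment:
  0 → 1: 6/6
  1 → 4: 6/11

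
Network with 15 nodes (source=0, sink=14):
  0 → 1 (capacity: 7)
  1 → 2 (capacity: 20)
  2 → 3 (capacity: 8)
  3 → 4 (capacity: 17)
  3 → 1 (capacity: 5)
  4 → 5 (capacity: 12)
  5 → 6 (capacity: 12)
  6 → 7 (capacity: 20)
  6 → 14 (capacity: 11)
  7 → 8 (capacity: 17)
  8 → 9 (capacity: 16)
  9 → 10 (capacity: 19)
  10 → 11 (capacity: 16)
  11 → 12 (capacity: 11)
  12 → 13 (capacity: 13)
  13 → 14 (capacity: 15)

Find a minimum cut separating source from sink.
Min cut value = 7, edges: (0,1)

Min cut value: 7
Partition: S = [0], T = [1, 2, 3, 4, 5, 6, 7, 8, 9, 10, 11, 12, 13, 14]
Cut edges: (0,1)

By max-flow min-cut theorem, max flow = min cut = 7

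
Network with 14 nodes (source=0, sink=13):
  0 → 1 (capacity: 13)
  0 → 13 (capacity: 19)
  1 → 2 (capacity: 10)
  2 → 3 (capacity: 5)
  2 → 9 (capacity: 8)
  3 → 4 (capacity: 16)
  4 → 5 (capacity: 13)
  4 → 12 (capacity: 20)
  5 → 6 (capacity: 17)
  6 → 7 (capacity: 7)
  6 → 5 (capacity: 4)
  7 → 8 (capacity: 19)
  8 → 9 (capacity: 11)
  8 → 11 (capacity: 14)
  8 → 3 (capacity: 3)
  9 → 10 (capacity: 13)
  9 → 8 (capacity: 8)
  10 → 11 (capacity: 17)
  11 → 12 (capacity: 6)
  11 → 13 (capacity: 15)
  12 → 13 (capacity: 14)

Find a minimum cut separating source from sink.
Min cut value = 29, edges: (0,13), (1,2)

Min cut value: 29
Partition: S = [0, 1], T = [2, 3, 4, 5, 6, 7, 8, 9, 10, 11, 12, 13]
Cut edges: (0,13), (1,2)

By max-flow min-cut theorem, max flow = min cut = 29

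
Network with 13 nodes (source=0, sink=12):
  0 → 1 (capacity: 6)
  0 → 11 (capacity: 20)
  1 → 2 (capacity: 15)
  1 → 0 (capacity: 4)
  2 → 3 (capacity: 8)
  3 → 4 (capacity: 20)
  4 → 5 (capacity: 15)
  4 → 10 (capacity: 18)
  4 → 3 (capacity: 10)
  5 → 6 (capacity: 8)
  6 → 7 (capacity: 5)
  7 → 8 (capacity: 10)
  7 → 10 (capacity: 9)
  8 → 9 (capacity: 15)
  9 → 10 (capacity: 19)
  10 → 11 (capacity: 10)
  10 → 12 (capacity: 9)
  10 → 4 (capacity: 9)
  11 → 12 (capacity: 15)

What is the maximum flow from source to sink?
Maximum flow = 21

Max flow: 21

Flow assignment:
  0 → 1: 6/6
  0 → 11: 15/20
  1 → 2: 6/15
  2 → 3: 6/8
  3 → 4: 6/20
  4 → 10: 6/18
  10 → 12: 6/9
  11 → 12: 15/15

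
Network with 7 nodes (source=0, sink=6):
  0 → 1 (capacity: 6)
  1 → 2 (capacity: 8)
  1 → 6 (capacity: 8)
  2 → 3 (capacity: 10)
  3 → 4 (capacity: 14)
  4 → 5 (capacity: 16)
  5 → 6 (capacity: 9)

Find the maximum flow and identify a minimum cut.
Max flow = 6, Min cut edges: (0,1)

Maximum flow: 6
Minimum cut: (0,1)
Partition: S = [0], T = [1, 2, 3, 4, 5, 6]

Max-flow min-cut theorem verified: both equal 6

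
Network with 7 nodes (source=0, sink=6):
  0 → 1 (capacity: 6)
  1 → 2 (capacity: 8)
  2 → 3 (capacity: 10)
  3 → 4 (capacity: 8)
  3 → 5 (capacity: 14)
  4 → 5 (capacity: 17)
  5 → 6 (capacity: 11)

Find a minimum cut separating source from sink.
Min cut value = 6, edges: (0,1)

Min cut value: 6
Partition: S = [0], T = [1, 2, 3, 4, 5, 6]
Cut edges: (0,1)

By max-flow min-cut theorem, max flow = min cut = 6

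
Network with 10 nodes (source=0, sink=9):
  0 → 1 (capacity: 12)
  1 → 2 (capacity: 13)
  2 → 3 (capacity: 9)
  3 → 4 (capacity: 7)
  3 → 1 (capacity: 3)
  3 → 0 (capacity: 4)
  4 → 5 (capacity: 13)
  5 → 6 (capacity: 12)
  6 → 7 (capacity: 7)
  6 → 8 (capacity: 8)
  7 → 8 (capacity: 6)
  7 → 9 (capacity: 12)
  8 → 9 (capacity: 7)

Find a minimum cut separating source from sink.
Min cut value = 7, edges: (3,4)

Min cut value: 7
Partition: S = [0, 1, 2, 3], T = [4, 5, 6, 7, 8, 9]
Cut edges: (3,4)

By max-flow min-cut theorem, max flow = min cut = 7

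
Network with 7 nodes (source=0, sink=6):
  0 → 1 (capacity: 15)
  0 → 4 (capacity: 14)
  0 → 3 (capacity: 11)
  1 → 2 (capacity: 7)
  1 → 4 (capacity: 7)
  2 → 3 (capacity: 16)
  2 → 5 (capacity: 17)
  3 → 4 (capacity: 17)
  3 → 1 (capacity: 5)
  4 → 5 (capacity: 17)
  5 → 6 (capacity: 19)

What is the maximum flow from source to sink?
Maximum flow = 19

Max flow: 19

Flow assignment:
  0 → 1: 9/15
  0 → 4: 10/14
  1 → 2: 2/7
  1 → 4: 7/7
  2 → 5: 2/17
  4 → 5: 17/17
  5 → 6: 19/19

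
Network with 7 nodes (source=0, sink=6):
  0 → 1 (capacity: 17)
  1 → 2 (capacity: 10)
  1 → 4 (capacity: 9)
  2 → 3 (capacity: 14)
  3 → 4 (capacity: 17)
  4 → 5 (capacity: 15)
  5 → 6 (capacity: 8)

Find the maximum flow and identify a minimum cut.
Max flow = 8, Min cut edges: (5,6)

Maximum flow: 8
Minimum cut: (5,6)
Partition: S = [0, 1, 2, 3, 4, 5], T = [6]

Max-flow min-cut theorem verified: both equal 8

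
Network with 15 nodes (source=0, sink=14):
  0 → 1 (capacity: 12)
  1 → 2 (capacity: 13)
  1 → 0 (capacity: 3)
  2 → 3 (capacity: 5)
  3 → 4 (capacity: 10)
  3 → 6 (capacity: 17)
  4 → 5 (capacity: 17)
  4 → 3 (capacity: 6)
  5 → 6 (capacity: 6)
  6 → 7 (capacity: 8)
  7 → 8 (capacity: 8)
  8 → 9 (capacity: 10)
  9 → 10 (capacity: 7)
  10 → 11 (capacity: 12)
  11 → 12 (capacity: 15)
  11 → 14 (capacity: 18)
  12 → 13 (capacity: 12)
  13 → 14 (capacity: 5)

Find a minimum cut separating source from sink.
Min cut value = 5, edges: (2,3)

Min cut value: 5
Partition: S = [0, 1, 2], T = [3, 4, 5, 6, 7, 8, 9, 10, 11, 12, 13, 14]
Cut edges: (2,3)

By max-flow min-cut theorem, max flow = min cut = 5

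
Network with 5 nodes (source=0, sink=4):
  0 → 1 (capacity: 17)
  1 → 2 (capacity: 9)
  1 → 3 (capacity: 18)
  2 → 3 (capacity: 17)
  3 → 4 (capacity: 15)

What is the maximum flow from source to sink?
Maximum flow = 15

Max flow: 15

Flow assignment:
  0 → 1: 15/17
  1 → 3: 15/18
  3 → 4: 15/15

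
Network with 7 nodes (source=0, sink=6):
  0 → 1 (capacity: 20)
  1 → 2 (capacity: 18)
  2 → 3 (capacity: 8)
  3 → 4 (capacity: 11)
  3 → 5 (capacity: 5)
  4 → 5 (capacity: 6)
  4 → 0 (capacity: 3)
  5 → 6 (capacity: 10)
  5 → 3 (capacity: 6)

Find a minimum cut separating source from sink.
Min cut value = 8, edges: (2,3)

Min cut value: 8
Partition: S = [0, 1, 2], T = [3, 4, 5, 6]
Cut edges: (2,3)

By max-flow min-cut theorem, max flow = min cut = 8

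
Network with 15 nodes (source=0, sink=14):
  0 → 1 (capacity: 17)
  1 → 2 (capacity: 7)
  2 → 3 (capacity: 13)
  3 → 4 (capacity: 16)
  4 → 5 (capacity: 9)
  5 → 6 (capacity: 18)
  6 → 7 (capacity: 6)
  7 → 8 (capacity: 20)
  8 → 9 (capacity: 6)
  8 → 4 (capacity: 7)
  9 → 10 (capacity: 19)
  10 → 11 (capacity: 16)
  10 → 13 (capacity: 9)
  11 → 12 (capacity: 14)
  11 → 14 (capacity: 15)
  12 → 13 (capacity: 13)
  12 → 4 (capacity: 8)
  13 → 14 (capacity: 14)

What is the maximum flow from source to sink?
Maximum flow = 6

Max flow: 6

Flow assignment:
  0 → 1: 6/17
  1 → 2: 6/7
  2 → 3: 6/13
  3 → 4: 6/16
  4 → 5: 6/9
  5 → 6: 6/18
  6 → 7: 6/6
  7 → 8: 6/20
  8 → 9: 6/6
  9 → 10: 6/19
  10 → 11: 6/16
  11 → 14: 6/15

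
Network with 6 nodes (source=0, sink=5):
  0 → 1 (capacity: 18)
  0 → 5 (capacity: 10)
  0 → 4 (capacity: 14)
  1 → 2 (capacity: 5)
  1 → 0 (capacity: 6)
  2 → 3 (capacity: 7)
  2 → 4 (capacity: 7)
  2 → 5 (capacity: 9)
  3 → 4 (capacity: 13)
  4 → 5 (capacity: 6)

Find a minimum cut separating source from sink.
Min cut value = 21, edges: (0,5), (1,2), (4,5)

Min cut value: 21
Partition: S = [0, 1, 3, 4], T = [2, 5]
Cut edges: (0,5), (1,2), (4,5)

By max-flow min-cut theorem, max flow = min cut = 21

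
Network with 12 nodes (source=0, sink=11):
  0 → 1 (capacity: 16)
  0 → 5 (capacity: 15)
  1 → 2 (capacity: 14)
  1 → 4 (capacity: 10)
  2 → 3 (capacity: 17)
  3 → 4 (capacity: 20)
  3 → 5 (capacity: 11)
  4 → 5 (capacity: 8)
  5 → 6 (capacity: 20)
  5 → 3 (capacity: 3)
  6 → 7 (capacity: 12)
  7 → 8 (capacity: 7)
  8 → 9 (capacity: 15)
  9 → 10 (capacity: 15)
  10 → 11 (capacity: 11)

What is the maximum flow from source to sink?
Maximum flow = 7

Max flow: 7

Flow assignment:
  0 → 1: 7/16
  1 → 4: 7/10
  3 → 4: 1/20
  4 → 5: 8/8
  5 → 6: 7/20
  5 → 3: 1/3
  6 → 7: 7/12
  7 → 8: 7/7
  8 → 9: 7/15
  9 → 10: 7/15
  10 → 11: 7/11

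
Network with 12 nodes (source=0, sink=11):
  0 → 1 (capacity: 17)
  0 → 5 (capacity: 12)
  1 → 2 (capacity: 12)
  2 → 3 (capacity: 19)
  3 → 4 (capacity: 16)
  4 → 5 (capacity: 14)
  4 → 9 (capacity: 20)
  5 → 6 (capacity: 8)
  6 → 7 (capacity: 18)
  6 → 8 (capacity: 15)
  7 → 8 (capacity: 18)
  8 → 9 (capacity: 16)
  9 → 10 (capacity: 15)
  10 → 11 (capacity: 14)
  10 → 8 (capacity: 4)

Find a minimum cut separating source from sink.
Min cut value = 14, edges: (10,11)

Min cut value: 14
Partition: S = [0, 1, 2, 3, 4, 5, 6, 7, 8, 9, 10], T = [11]
Cut edges: (10,11)

By max-flow min-cut theorem, max flow = min cut = 14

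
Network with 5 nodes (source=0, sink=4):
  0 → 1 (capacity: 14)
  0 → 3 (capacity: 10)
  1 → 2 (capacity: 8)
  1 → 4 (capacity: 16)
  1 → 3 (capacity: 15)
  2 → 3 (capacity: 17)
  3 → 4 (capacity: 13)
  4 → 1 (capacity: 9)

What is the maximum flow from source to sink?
Maximum flow = 24

Max flow: 24

Flow assignment:
  0 → 1: 14/14
  0 → 3: 10/10
  1 → 4: 14/16
  3 → 4: 10/13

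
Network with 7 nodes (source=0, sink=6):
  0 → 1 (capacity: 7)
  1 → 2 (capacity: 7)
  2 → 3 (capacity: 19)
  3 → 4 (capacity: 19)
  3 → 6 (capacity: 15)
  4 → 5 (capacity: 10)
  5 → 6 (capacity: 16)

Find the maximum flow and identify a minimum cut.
Max flow = 7, Min cut edges: (1,2)

Maximum flow: 7
Minimum cut: (1,2)
Partition: S = [0, 1], T = [2, 3, 4, 5, 6]

Max-flow min-cut theorem verified: both equal 7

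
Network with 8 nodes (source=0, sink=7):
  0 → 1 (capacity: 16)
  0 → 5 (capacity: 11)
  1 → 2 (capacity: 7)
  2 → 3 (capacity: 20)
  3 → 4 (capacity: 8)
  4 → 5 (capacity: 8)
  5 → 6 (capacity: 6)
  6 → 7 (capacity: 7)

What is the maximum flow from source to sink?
Maximum flow = 6

Max flow: 6

Flow assignment:
  0 → 1: 6/16
  1 → 2: 6/7
  2 → 3: 6/20
  3 → 4: 6/8
  4 → 5: 6/8
  5 → 6: 6/6
  6 → 7: 6/7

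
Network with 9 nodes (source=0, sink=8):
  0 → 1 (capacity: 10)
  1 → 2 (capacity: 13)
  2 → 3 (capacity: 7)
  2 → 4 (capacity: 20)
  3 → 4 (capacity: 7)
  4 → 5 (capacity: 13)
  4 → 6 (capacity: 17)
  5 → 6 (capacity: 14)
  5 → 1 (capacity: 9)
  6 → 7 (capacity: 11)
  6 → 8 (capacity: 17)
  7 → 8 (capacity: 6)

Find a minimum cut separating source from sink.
Min cut value = 10, edges: (0,1)

Min cut value: 10
Partition: S = [0], T = [1, 2, 3, 4, 5, 6, 7, 8]
Cut edges: (0,1)

By max-flow min-cut theorem, max flow = min cut = 10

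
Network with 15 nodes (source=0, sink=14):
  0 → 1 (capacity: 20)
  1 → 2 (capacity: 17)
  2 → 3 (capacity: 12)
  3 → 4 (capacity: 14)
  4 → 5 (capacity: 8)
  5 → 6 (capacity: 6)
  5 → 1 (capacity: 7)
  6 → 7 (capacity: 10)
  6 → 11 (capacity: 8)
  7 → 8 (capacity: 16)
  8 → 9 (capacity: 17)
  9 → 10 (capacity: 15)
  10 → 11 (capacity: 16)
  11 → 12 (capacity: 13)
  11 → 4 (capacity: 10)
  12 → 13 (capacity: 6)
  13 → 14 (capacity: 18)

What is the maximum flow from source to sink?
Maximum flow = 6

Max flow: 6

Flow assignment:
  0 → 1: 6/20
  1 → 2: 8/17
  2 → 3: 8/12
  3 → 4: 8/14
  4 → 5: 8/8
  5 → 6: 6/6
  5 → 1: 2/7
  6 → 11: 6/8
  11 → 12: 6/13
  12 → 13: 6/6
  13 → 14: 6/18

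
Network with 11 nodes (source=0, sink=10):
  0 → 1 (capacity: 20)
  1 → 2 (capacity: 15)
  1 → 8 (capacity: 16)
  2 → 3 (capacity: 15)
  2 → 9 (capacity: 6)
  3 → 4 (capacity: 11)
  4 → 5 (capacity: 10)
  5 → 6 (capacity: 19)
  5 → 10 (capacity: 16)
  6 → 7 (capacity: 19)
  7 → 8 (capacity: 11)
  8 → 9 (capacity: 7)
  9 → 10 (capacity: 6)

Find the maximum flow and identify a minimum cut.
Max flow = 16, Min cut edges: (4,5), (9,10)

Maximum flow: 16
Minimum cut: (4,5), (9,10)
Partition: S = [0, 1, 2, 3, 4, 6, 7, 8, 9], T = [5, 10]

Max-flow min-cut theorem verified: both equal 16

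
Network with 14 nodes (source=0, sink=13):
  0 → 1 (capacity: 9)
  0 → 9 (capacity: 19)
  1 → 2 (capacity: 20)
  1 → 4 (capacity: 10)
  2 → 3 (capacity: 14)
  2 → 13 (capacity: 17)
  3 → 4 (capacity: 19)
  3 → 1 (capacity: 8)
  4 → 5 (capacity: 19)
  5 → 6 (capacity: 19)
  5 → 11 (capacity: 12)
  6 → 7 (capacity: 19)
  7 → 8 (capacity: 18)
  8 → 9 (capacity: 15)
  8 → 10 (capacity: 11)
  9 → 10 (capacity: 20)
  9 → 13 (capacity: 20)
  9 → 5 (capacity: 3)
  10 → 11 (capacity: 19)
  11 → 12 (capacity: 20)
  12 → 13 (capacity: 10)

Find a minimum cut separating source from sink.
Min cut value = 28, edges: (0,1), (0,9)

Min cut value: 28
Partition: S = [0], T = [1, 2, 3, 4, 5, 6, 7, 8, 9, 10, 11, 12, 13]
Cut edges: (0,1), (0,9)

By max-flow min-cut theorem, max flow = min cut = 28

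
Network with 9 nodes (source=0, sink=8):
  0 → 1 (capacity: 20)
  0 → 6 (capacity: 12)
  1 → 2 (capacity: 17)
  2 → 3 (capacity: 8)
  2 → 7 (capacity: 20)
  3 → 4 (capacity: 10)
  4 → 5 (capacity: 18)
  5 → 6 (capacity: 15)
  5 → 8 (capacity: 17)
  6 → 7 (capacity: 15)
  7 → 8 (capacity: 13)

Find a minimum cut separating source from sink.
Min cut value = 21, edges: (2,3), (7,8)

Min cut value: 21
Partition: S = [0, 1, 2, 6, 7], T = [3, 4, 5, 8]
Cut edges: (2,3), (7,8)

By max-flow min-cut theorem, max flow = min cut = 21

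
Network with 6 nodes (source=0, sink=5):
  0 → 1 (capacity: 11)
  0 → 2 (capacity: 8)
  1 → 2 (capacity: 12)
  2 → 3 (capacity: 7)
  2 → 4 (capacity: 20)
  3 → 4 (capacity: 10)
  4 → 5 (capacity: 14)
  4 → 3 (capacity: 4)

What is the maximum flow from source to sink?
Maximum flow = 14

Max flow: 14

Flow assignment:
  0 → 1: 11/11
  0 → 2: 3/8
  1 → 2: 11/12
  2 → 4: 14/20
  4 → 5: 14/14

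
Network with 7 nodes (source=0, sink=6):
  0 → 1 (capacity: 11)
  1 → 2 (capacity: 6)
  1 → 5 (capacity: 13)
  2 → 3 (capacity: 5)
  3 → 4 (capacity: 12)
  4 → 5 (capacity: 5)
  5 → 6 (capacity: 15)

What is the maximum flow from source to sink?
Maximum flow = 11

Max flow: 11

Flow assignment:
  0 → 1: 11/11
  1 → 5: 11/13
  5 → 6: 11/15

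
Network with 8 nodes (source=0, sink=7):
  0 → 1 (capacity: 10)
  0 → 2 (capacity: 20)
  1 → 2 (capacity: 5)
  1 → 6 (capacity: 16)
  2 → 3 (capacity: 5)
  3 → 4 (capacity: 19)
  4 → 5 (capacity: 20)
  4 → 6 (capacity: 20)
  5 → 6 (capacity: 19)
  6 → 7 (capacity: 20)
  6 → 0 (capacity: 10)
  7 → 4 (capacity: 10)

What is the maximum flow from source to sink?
Maximum flow = 15

Max flow: 15

Flow assignment:
  0 → 1: 10/10
  0 → 2: 5/20
  1 → 6: 10/16
  2 → 3: 5/5
  3 → 4: 5/19
  4 → 6: 5/20
  6 → 7: 15/20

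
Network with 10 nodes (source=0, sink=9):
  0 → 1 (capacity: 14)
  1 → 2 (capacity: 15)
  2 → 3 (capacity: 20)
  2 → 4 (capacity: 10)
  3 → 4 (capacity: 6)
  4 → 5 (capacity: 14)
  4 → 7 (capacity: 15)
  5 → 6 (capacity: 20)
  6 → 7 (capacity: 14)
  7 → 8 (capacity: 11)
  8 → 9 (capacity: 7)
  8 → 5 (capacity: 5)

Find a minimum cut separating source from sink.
Min cut value = 7, edges: (8,9)

Min cut value: 7
Partition: S = [0, 1, 2, 3, 4, 5, 6, 7, 8], T = [9]
Cut edges: (8,9)

By max-flow min-cut theorem, max flow = min cut = 7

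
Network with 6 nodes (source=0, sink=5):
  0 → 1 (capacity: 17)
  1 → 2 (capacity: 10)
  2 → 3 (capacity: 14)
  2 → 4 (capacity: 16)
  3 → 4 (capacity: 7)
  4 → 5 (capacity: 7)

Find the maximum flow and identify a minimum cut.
Max flow = 7, Min cut edges: (4,5)

Maximum flow: 7
Minimum cut: (4,5)
Partition: S = [0, 1, 2, 3, 4], T = [5]

Max-flow min-cut theorem verified: both equal 7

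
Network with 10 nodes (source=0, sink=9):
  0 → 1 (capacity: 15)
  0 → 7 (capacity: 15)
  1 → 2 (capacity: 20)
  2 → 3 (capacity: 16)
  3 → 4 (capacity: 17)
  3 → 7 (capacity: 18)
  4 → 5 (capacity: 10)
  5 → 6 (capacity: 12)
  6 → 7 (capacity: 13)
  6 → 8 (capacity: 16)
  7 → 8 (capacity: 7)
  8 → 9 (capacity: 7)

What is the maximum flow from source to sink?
Maximum flow = 7

Max flow: 7

Flow assignment:
  0 → 1: 7/15
  1 → 2: 7/20
  2 → 3: 7/16
  3 → 4: 7/17
  4 → 5: 7/10
  5 → 6: 7/12
  6 → 7: 7/13
  7 → 8: 7/7
  8 → 9: 7/7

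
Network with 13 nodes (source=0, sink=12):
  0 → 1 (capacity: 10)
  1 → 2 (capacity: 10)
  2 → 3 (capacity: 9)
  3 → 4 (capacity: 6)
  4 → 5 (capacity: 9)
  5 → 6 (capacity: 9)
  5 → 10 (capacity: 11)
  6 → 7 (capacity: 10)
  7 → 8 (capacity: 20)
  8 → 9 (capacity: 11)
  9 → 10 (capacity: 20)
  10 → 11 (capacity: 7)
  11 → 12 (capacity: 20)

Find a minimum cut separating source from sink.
Min cut value = 6, edges: (3,4)

Min cut value: 6
Partition: S = [0, 1, 2, 3], T = [4, 5, 6, 7, 8, 9, 10, 11, 12]
Cut edges: (3,4)

By max-flow min-cut theorem, max flow = min cut = 6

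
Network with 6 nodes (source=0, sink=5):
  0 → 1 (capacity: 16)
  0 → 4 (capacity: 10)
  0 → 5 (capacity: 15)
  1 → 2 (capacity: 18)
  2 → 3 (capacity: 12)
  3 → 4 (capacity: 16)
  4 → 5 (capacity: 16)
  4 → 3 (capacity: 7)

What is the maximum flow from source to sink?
Maximum flow = 31

Max flow: 31

Flow assignment:
  0 → 1: 12/16
  0 → 4: 4/10
  0 → 5: 15/15
  1 → 2: 12/18
  2 → 3: 12/12
  3 → 4: 12/16
  4 → 5: 16/16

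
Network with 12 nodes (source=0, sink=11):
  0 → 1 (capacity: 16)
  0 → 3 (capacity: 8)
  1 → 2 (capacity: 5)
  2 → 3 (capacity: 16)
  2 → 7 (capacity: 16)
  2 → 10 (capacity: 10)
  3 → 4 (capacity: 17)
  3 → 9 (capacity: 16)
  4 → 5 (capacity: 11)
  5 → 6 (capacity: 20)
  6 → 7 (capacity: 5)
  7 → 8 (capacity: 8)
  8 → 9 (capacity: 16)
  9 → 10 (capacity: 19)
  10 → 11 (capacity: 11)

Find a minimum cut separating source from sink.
Min cut value = 11, edges: (10,11)

Min cut value: 11
Partition: S = [0, 1, 2, 3, 4, 5, 6, 7, 8, 9, 10], T = [11]
Cut edges: (10,11)

By max-flow min-cut theorem, max flow = min cut = 11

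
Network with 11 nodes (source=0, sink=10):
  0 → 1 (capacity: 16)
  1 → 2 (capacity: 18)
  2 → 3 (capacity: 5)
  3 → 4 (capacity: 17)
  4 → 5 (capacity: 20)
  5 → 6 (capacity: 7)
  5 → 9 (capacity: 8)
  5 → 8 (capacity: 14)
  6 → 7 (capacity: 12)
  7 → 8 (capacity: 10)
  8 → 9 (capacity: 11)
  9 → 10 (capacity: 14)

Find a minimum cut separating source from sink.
Min cut value = 5, edges: (2,3)

Min cut value: 5
Partition: S = [0, 1, 2], T = [3, 4, 5, 6, 7, 8, 9, 10]
Cut edges: (2,3)

By max-flow min-cut theorem, max flow = min cut = 5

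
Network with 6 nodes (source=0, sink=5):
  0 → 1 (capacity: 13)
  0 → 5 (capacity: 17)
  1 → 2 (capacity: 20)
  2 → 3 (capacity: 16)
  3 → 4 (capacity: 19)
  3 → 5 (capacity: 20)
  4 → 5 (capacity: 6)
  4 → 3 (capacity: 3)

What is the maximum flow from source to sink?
Maximum flow = 30

Max flow: 30

Flow assignment:
  0 → 1: 13/13
  0 → 5: 17/17
  1 → 2: 13/20
  2 → 3: 13/16
  3 → 5: 13/20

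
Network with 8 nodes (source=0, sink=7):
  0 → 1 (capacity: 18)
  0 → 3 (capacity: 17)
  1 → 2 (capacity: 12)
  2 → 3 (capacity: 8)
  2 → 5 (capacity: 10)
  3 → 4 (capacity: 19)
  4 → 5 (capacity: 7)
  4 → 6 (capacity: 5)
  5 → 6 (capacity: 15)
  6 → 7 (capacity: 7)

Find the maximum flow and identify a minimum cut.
Max flow = 7, Min cut edges: (6,7)

Maximum flow: 7
Minimum cut: (6,7)
Partition: S = [0, 1, 2, 3, 4, 5, 6], T = [7]

Max-flow min-cut theorem verified: both equal 7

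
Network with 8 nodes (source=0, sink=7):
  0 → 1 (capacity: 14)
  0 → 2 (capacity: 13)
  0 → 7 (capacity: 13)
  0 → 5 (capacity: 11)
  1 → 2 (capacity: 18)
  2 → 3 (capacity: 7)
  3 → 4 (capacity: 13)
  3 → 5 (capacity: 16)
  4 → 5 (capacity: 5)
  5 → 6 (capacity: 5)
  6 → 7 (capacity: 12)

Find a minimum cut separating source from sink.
Min cut value = 18, edges: (0,7), (5,6)

Min cut value: 18
Partition: S = [0, 1, 2, 3, 4, 5], T = [6, 7]
Cut edges: (0,7), (5,6)

By max-flow min-cut theorem, max flow = min cut = 18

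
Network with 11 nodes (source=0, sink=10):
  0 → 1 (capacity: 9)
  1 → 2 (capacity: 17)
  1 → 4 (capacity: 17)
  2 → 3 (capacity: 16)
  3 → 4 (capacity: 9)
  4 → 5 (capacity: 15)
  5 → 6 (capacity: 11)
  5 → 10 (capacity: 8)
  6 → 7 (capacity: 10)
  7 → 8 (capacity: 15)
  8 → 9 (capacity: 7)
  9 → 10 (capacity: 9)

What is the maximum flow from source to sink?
Maximum flow = 9

Max flow: 9

Flow assignment:
  0 → 1: 9/9
  1 → 4: 9/17
  4 → 5: 9/15
  5 → 6: 1/11
  5 → 10: 8/8
  6 → 7: 1/10
  7 → 8: 1/15
  8 → 9: 1/7
  9 → 10: 1/9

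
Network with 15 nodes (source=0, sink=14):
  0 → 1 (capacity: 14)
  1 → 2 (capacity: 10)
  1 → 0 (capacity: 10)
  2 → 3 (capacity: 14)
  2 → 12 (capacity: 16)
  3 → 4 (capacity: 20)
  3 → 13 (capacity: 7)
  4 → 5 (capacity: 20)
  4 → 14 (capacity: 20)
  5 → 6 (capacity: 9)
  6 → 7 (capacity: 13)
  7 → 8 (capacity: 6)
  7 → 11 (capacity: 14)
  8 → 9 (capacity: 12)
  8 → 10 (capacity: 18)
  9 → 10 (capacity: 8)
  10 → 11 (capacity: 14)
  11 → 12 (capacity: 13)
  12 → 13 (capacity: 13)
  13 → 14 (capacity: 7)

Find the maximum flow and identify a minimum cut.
Max flow = 10, Min cut edges: (1,2)

Maximum flow: 10
Minimum cut: (1,2)
Partition: S = [0, 1], T = [2, 3, 4, 5, 6, 7, 8, 9, 10, 11, 12, 13, 14]

Max-flow min-cut theorem verified: both equal 10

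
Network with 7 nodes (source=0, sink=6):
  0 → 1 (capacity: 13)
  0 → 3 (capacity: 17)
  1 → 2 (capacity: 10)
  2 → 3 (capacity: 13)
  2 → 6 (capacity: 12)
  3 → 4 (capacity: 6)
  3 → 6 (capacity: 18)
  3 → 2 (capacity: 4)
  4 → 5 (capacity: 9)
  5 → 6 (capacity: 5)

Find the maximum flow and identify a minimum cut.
Max flow = 27, Min cut edges: (0,3), (1,2)

Maximum flow: 27
Minimum cut: (0,3), (1,2)
Partition: S = [0, 1], T = [2, 3, 4, 5, 6]

Max-flow min-cut theorem verified: both equal 27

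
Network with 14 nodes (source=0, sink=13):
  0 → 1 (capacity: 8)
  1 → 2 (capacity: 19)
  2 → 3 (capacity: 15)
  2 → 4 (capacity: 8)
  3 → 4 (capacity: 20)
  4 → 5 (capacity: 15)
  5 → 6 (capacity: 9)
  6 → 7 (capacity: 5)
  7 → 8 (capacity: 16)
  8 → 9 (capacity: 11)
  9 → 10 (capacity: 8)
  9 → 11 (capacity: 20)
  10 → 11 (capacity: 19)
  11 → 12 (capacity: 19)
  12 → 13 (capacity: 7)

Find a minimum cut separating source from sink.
Min cut value = 5, edges: (6,7)

Min cut value: 5
Partition: S = [0, 1, 2, 3, 4, 5, 6], T = [7, 8, 9, 10, 11, 12, 13]
Cut edges: (6,7)

By max-flow min-cut theorem, max flow = min cut = 5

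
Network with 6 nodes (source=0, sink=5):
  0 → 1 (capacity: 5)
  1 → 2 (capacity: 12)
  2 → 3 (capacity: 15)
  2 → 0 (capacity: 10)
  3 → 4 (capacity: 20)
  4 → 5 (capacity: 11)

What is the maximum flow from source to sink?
Maximum flow = 5

Max flow: 5

Flow assignment:
  0 → 1: 5/5
  1 → 2: 5/12
  2 → 3: 5/15
  3 → 4: 5/20
  4 → 5: 5/11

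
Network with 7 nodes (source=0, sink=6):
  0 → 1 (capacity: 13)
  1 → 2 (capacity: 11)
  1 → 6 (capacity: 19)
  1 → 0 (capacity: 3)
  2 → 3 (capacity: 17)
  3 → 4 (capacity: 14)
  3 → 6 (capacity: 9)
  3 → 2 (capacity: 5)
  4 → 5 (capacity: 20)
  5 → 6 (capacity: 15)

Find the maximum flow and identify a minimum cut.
Max flow = 13, Min cut edges: (0,1)

Maximum flow: 13
Minimum cut: (0,1)
Partition: S = [0], T = [1, 2, 3, 4, 5, 6]

Max-flow min-cut theorem verified: both equal 13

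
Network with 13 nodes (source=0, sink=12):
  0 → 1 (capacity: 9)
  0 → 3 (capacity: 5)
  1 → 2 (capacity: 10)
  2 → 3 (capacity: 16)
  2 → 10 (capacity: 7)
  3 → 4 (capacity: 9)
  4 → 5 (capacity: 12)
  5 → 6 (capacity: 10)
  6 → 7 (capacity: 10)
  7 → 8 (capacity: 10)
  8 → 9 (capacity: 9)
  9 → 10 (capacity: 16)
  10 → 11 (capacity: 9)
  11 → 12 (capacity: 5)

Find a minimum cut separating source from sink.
Min cut value = 5, edges: (11,12)

Min cut value: 5
Partition: S = [0, 1, 2, 3, 4, 5, 6, 7, 8, 9, 10, 11], T = [12]
Cut edges: (11,12)

By max-flow min-cut theorem, max flow = min cut = 5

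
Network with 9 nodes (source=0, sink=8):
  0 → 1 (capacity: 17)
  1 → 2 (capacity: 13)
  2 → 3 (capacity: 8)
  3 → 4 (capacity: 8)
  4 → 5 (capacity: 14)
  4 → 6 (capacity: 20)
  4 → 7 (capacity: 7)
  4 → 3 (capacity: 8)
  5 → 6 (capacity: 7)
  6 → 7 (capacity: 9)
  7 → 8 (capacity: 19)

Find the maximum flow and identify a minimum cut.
Max flow = 8, Min cut edges: (3,4)

Maximum flow: 8
Minimum cut: (3,4)
Partition: S = [0, 1, 2, 3], T = [4, 5, 6, 7, 8]

Max-flow min-cut theorem verified: both equal 8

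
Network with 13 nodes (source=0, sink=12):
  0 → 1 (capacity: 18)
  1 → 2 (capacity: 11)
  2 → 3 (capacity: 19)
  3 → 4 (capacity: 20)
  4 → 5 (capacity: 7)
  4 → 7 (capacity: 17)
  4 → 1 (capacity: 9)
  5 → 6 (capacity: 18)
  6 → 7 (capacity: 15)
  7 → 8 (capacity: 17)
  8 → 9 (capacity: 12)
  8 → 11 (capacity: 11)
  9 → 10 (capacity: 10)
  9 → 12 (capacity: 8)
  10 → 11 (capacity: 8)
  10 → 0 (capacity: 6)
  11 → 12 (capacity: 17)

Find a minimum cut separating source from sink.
Min cut value = 11, edges: (1,2)

Min cut value: 11
Partition: S = [0, 1], T = [2, 3, 4, 5, 6, 7, 8, 9, 10, 11, 12]
Cut edges: (1,2)

By max-flow min-cut theorem, max flow = min cut = 11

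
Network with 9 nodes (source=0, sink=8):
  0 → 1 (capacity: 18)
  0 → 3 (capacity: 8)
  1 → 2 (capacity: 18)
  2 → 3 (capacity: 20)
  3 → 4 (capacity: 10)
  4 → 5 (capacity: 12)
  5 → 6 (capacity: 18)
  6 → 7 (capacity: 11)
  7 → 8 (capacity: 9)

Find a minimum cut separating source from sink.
Min cut value = 9, edges: (7,8)

Min cut value: 9
Partition: S = [0, 1, 2, 3, 4, 5, 6, 7], T = [8]
Cut edges: (7,8)

By max-flow min-cut theorem, max flow = min cut = 9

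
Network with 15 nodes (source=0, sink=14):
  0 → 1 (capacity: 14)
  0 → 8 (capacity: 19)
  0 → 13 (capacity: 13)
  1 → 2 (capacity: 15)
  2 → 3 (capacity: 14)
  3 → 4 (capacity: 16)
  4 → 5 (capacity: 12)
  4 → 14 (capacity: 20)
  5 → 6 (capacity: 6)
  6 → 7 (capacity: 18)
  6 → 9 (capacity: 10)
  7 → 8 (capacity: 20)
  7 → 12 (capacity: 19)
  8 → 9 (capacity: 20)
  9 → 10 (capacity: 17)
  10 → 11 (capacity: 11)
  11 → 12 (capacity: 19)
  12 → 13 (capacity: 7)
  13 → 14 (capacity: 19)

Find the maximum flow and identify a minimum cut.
Max flow = 33, Min cut edges: (2,3), (13,14)

Maximum flow: 33
Minimum cut: (2,3), (13,14)
Partition: S = [0, 1, 2, 5, 6, 7, 8, 9, 10, 11, 12, 13], T = [3, 4, 14]

Max-flow min-cut theorem verified: both equal 33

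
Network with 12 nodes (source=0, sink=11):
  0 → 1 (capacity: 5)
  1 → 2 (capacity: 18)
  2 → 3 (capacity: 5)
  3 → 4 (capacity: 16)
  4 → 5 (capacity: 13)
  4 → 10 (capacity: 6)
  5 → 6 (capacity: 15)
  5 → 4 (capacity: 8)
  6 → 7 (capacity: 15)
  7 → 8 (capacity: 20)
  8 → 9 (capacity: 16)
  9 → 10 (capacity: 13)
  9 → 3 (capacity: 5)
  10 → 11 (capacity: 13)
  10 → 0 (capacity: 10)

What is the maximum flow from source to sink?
Maximum flow = 5

Max flow: 5

Flow assignment:
  0 → 1: 5/5
  1 → 2: 5/18
  2 → 3: 5/5
  3 → 4: 5/16
  4 → 10: 5/6
  10 → 11: 5/13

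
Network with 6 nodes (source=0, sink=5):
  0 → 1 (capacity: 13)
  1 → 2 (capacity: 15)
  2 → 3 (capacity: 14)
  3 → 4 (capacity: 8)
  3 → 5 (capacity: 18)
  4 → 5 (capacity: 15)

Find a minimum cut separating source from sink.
Min cut value = 13, edges: (0,1)

Min cut value: 13
Partition: S = [0], T = [1, 2, 3, 4, 5]
Cut edges: (0,1)

By max-flow min-cut theorem, max flow = min cut = 13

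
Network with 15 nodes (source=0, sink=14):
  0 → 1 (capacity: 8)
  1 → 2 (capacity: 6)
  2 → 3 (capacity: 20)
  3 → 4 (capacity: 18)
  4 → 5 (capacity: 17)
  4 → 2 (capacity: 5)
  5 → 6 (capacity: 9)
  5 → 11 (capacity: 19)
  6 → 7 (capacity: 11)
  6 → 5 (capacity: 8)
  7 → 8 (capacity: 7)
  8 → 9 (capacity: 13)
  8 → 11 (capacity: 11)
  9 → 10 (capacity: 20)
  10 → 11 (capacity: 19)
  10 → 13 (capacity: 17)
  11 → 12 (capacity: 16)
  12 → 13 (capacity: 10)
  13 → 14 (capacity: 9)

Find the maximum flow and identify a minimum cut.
Max flow = 6, Min cut edges: (1,2)

Maximum flow: 6
Minimum cut: (1,2)
Partition: S = [0, 1], T = [2, 3, 4, 5, 6, 7, 8, 9, 10, 11, 12, 13, 14]

Max-flow min-cut theorem verified: both equal 6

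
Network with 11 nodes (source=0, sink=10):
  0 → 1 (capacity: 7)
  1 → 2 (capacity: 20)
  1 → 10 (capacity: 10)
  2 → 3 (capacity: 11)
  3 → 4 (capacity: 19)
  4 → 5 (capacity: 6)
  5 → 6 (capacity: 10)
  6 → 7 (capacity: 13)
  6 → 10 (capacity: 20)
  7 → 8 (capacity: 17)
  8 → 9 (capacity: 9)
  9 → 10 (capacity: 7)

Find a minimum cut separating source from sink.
Min cut value = 7, edges: (0,1)

Min cut value: 7
Partition: S = [0], T = [1, 2, 3, 4, 5, 6, 7, 8, 9, 10]
Cut edges: (0,1)

By max-flow min-cut theorem, max flow = min cut = 7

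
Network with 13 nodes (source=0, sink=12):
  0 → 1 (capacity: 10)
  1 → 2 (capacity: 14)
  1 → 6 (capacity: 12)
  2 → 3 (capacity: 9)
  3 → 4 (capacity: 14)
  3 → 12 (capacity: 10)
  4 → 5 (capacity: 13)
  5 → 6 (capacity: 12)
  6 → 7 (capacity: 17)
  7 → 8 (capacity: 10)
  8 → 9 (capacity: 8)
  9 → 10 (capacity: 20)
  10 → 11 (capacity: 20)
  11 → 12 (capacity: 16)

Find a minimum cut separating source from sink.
Min cut value = 10, edges: (0,1)

Min cut value: 10
Partition: S = [0], T = [1, 2, 3, 4, 5, 6, 7, 8, 9, 10, 11, 12]
Cut edges: (0,1)

By max-flow min-cut theorem, max flow = min cut = 10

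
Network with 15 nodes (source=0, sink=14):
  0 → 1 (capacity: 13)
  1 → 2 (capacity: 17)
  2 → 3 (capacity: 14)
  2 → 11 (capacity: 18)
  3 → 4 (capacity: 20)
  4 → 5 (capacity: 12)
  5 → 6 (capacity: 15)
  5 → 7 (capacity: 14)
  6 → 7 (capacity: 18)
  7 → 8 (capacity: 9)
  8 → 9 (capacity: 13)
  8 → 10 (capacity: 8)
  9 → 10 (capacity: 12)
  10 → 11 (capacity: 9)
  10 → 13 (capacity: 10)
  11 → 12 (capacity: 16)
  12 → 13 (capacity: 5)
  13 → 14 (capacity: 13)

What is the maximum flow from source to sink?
Maximum flow = 13

Max flow: 13

Flow assignment:
  0 → 1: 13/13
  1 → 2: 13/17
  2 → 3: 8/14
  2 → 11: 5/18
  3 → 4: 8/20
  4 → 5: 8/12
  5 → 7: 8/14
  7 → 8: 8/9
  8 → 10: 8/8
  10 → 13: 8/10
  11 → 12: 5/16
  12 → 13: 5/5
  13 → 14: 13/13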